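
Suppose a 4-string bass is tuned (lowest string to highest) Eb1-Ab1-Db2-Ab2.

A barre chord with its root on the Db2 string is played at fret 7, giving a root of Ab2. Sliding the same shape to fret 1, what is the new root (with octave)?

D2

Moving from fret 7 to fret 1 shifts the root by -6 semitones.
Ab2 down 6 semitones is D2.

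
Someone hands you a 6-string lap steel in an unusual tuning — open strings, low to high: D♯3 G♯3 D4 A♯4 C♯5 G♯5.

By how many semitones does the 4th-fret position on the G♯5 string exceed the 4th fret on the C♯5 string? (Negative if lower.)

7 semitones

G♯5 at fret 4 → C6 (MIDI 84); C♯5 at fret 4 → F5 (MIDI 77).
84 − 77 = 7, so the two pitches are 7 semitones apart.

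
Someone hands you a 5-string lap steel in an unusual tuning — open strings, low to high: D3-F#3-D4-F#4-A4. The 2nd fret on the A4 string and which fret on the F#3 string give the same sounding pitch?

17

A4 at fret 2 is A4 + 2 semitones = B4.
The open F#3 string is 15 semitones below the open A4, so the same pitch on the F#3 string lies at fret 2 + 15 = 17.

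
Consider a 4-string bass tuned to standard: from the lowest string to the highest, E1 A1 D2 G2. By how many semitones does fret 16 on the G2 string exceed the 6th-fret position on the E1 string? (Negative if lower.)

G2 at fret 16 → B3 (MIDI 59); E1 at fret 6 → A#1 (MIDI 34).
59 − 34 = 25, so the two pitches are 25 semitones apart.

25 semitones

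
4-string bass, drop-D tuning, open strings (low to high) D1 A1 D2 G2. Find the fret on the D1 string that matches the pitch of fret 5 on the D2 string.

Fret 5 on D2 is MIDI 38 + 5 = 43 (G2). On the D1 string (open MIDI 26), that pitch is 43 − 26 = fret 17.

17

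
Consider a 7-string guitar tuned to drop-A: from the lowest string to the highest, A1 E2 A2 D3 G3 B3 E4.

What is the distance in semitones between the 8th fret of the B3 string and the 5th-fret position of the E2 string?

22 semitones

B3 at fret 8 → G4 (MIDI 67); E2 at fret 5 → A2 (MIDI 45).
67 − 45 = 22, so the two pitches are 22 semitones apart, with G4 the higher.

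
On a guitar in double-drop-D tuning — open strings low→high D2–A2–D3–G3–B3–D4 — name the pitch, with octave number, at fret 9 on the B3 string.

G#4

B3 is MIDI 59. Adding 9 gives 68, which is G#4.
(Equivalently spelled Ab4.)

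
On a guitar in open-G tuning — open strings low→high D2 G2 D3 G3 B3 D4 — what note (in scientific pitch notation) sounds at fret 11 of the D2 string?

C♯3

The open D2 string plus 11 semitones: D–D#–E–F–…–B–C–C#.
The walk passes from B into C once, so the octave number goes from 2 to 3.
(Equivalently spelled D♭3.)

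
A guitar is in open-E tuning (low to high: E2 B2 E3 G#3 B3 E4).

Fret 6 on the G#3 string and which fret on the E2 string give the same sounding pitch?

G#3 at fret 6 is G#3 + 6 semitones = D4.
The open E2 string is 16 semitones below the open G#3, so the same pitch on the E2 string lies at fret 6 + 16 = 22.

22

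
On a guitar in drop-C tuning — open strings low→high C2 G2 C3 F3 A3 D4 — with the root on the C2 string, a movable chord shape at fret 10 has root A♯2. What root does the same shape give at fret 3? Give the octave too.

Moving from fret 10 to fret 3 shifts the root by -7 semitones.
A♯2 down 7 semitones is D♯2.

D♯2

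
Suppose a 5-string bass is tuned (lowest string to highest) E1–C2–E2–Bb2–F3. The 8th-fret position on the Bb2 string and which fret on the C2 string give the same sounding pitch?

Fret 8 on Bb2 is MIDI 46 + 8 = 54 (Gb3). On the C2 string (open MIDI 36), that pitch is 54 − 36 = fret 18.

18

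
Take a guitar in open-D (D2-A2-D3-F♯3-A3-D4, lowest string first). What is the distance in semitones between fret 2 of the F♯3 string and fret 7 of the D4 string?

13 semitones

F♯3 at fret 2 → G♯3 (MIDI 56); D4 at fret 7 → A4 (MIDI 69).
56 − 69 = -13, so the two pitches are 13 semitones apart, with A4 the higher.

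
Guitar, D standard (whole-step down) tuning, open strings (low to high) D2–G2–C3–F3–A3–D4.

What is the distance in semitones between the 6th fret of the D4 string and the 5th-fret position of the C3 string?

15 semitones

D4 at fret 6 → G#4 (MIDI 68); C3 at fret 5 → F3 (MIDI 53).
68 − 53 = 15, so the two pitches are 15 semitones apart, with G#4 the higher.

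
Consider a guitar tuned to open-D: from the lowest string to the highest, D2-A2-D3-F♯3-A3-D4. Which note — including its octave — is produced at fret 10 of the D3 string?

Each fret is one semitone, so D3 + 10 = C4.

C4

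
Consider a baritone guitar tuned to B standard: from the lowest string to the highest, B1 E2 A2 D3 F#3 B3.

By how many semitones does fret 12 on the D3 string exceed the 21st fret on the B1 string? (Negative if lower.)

6 semitones

D3 at fret 12 → D4 (MIDI 62); B1 at fret 21 → G#3 (MIDI 56).
62 − 56 = 6, so the two pitches are 6 semitones apart.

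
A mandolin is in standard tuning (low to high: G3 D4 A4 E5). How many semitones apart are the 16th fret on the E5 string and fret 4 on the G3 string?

33 semitones

E5 at fret 16 → G#6 (MIDI 92); G3 at fret 4 → B3 (MIDI 59).
92 − 59 = 33, so the two pitches are 33 semitones apart, with G#6 the higher.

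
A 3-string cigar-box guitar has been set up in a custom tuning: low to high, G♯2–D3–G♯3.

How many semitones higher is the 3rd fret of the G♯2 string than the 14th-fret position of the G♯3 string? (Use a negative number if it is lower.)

G♯2 at fret 3 → B2 (MIDI 47); G♯3 at fret 14 → A♯4 (MIDI 70).
47 − 70 = -23, so the two pitches are 23 semitones apart.

-23 semitones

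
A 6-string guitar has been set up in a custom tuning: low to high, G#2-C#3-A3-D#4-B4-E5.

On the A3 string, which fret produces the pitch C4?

C4 is 3 semitones above the open A3 (A–A#–B–C), so it sits at fret 3.

3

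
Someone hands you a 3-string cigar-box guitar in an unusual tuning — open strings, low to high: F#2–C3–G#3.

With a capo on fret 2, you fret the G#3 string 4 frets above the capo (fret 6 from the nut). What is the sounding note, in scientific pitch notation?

D4

The capo raises the open G#3 by 2 semitones to A#3; fretting 4 more gives G#3 + 2 + 4 = G#3 + 6 semitones = D4.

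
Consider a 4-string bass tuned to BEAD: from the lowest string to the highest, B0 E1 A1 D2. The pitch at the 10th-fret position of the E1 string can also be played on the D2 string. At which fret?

Fret 10 on E1 is MIDI 28 + 10 = 38 (D2). On the D2 string (open MIDI 38), that pitch is 38 − 38 = fret 0.

0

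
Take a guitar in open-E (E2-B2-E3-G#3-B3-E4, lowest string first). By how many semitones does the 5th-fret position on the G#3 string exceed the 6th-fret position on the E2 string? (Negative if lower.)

15 semitones

G#3 at fret 5 → C#4 (MIDI 61); E2 at fret 6 → A#2 (MIDI 46).
61 − 46 = 15, so the two pitches are 15 semitones apart.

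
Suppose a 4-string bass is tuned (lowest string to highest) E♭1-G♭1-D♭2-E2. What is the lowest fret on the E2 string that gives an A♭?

4

From E2, count semitones up the chromatic scale until reaching A♭: E–F–Gb–G–Ab — 4 steps.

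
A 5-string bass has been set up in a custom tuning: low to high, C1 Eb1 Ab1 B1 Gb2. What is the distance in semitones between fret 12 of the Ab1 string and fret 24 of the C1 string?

4 semitones

Ab1 at fret 12 → Ab2 (MIDI 44); C1 at fret 24 → C3 (MIDI 48).
44 − 48 = -4, so the two pitches are 4 semitones apart, with C3 the higher.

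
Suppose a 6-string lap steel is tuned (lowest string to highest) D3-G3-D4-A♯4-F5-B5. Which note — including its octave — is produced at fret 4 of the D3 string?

D3 is MIDI 50. Adding 4 gives 54, which is F♯3.
(Equivalently spelled G♭3.)

F♯3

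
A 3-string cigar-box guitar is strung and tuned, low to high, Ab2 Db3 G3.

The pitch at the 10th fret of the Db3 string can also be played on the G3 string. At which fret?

Fret 10 on Db3 is MIDI 49 + 10 = 59 (B3). On the G3 string (open MIDI 55), that pitch is 59 − 55 = fret 4.

4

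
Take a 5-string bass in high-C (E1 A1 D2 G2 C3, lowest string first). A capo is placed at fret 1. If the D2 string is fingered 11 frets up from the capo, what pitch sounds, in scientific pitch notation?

D3

The capo raises the open D2 by 1 semitone to D♯2; fretting 11 more gives D2 + 1 + 11 = D2 + 12 semitones = D3.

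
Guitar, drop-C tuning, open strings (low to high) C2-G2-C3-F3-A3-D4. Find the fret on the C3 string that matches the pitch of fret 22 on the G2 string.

17

G2 at fret 22 is G2 + 22 semitones = F4.
The open C3 string is 5 semitones above the open G2, so the same pitch on the C3 string lies at fret 22 − 5 = 17.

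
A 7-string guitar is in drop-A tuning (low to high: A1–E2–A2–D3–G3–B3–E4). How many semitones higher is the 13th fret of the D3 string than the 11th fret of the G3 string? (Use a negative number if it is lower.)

D3 at fret 13 → D♯4 (MIDI 63); G3 at fret 11 → F♯4 (MIDI 66).
63 − 66 = -3, so the two pitches are 3 semitones apart.

-3 semitones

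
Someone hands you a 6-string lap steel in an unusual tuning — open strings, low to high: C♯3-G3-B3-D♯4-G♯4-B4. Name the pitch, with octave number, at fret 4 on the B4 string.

D♯5

The open B4 string plus 4 semitones: B–C–C#–D–D#.
The walk passes from B into C once, so the octave number goes from 4 to 5.
(Equivalently spelled E♭5.)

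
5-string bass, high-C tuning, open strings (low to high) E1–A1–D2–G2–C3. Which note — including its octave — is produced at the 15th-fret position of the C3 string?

Each fret is one semitone, so C3 + 15 = D#4.
(Equivalently spelled Eb4.)

D#4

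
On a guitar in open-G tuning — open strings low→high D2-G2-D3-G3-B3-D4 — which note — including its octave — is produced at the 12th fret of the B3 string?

B4

B3 is MIDI 59. Adding 12 gives 71, which is B4.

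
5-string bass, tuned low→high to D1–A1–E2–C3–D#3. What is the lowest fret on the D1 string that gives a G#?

From D1, count semitones up the chromatic scale until reaching G#: D–D#–E–F–F#–G–G# — 6 steps.

6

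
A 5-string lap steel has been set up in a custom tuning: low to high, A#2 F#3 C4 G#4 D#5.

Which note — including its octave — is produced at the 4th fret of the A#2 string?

D3

A#2 is MIDI 46. Adding 4 gives 50, which is D3.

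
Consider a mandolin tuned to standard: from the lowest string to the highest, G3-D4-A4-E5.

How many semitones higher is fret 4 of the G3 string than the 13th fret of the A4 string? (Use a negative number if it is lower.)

G3 at fret 4 → B3 (MIDI 59); A4 at fret 13 → A♯5 (MIDI 82).
59 − 82 = -23, so the two pitches are 23 semitones apart.

-23 semitones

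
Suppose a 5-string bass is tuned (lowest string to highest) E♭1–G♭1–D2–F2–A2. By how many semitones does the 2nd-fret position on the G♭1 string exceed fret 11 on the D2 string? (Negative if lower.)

G♭1 at fret 2 → A♭1 (MIDI 32); D2 at fret 11 → D♭3 (MIDI 49).
32 − 49 = -17, so the two pitches are 17 semitones apart.

-17 semitones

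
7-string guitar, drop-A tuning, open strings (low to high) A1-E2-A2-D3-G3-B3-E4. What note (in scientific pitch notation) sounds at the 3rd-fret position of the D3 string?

The open D3 string plus 3 semitones: D–D#–E–F.
No B→C boundary is crossed, so the octave stays at 3.

F3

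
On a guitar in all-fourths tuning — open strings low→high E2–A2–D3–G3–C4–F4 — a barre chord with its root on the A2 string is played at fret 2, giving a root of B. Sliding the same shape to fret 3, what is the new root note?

Moving from fret 2 to fret 3 shifts the root by 1 semitone.
B up 1 semitone is C.

C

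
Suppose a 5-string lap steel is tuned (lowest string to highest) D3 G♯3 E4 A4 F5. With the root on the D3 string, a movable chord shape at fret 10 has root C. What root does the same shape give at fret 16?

F♯

Moving from fret 10 to fret 16 shifts the root by 6 semitones.
C up 6 semitones is F♯.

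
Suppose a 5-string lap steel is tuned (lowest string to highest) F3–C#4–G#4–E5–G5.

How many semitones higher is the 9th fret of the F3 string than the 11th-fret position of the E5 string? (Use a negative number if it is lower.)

-25 semitones

F3 at fret 9 → D4 (MIDI 62); E5 at fret 11 → D#6 (MIDI 87).
62 − 87 = -25, so the two pitches are 25 semitones apart.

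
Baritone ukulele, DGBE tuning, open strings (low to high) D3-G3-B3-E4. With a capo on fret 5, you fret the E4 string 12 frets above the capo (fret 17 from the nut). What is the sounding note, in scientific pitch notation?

A5

The capo raises the open E4 by 5 semitones to A4; fretting 12 more gives E4 + 5 + 12 = E4 + 17 semitones = A5.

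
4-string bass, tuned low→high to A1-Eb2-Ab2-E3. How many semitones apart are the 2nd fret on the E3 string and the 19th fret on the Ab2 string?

9 semitones

E3 at fret 2 → Gb3 (MIDI 54); Ab2 at fret 19 → Eb4 (MIDI 63).
54 − 63 = -9, so the two pitches are 9 semitones apart, with Eb4 the higher.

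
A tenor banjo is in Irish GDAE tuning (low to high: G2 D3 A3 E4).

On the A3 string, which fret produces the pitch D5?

17

D5 is 17 semitones above the open A3 (A–A#–B–C–…–C–C#–D), so it sits at fret 17.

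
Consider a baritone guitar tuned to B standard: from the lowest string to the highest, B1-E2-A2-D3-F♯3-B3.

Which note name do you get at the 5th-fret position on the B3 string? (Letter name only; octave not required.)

E

Each fret is one semitone, so B3 + 5 = E.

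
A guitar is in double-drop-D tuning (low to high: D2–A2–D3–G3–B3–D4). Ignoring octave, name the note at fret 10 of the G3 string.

The open G3 string plus 10 semitones: G–G#–A–A#–…–D#–E–F.

F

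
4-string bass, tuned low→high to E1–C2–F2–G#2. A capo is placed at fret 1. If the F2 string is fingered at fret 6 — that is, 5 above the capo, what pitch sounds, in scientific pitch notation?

The capo raises the open F2 by 1 semitone to F#2; fretting 5 more gives F2 + 1 + 5 = F2 + 6 semitones = B2.

B2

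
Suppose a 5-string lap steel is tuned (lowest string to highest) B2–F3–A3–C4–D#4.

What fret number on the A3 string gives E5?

19

E5 is 19 semitones above the open A3 (A–A#–B–C–…–D–D#–E), so it sits at fret 19.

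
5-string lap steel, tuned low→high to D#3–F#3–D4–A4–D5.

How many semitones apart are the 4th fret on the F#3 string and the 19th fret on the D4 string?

23 semitones

F#3 at fret 4 → A#3 (MIDI 58); D4 at fret 19 → A5 (MIDI 81).
58 − 81 = -23, so the two pitches are 23 semitones apart, with A5 the higher.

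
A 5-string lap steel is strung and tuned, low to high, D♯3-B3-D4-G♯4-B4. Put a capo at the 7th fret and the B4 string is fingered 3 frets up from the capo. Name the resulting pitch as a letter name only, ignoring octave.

The capo raises the open B4 by 7 semitones to F♯5; fretting 3 more gives B4 + 7 + 3 = B4 + 10 semitones, landing on A.

A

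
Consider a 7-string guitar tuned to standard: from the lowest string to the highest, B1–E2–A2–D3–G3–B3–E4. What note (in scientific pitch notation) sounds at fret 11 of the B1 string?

A#2

Each fret is one semitone, so B1 + 11 = A#2.
(Equivalently spelled Bb2.)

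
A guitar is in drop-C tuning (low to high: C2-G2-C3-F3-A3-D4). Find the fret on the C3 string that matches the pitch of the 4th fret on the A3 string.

13

A3 at fret 4 is A3 + 4 semitones = C#4.
The open C3 string is 9 semitones below the open A3, so the same pitch on the C3 string lies at fret 4 + 9 = 13.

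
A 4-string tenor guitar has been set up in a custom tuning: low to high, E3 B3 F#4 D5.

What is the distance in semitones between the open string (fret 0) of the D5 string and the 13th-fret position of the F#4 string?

D5 at fret 0 → D5 (MIDI 74); F#4 at fret 13 → G5 (MIDI 79).
74 − 79 = -5, so the two pitches are 5 semitones apart, with G5 the higher.

5 semitones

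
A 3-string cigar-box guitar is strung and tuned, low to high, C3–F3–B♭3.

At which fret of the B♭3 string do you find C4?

C4 is 2 semitones above the open B♭3 (Bb–B–C), so it sits at fret 2.

2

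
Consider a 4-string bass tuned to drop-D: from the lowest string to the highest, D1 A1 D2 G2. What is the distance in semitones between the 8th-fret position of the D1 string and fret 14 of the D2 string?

18 semitones

D1 at fret 8 → A#1 (MIDI 34); D2 at fret 14 → E3 (MIDI 52).
34 − 52 = -18, so the two pitches are 18 semitones apart, with E3 the higher.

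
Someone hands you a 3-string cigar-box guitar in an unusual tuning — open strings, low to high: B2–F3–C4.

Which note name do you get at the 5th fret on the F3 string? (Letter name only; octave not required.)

A#

Each fret is one semitone, so F3 + 5 = A#.
(Equivalently spelled Bb.)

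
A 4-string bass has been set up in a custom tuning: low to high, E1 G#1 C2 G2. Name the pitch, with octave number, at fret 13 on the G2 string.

Each fret is one semitone, so G2 + 13 = G#3.
(Equivalently spelled Ab3.)

G#3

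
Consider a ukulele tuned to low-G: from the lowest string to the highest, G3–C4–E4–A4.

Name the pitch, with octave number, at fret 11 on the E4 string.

D#5

The open E4 string plus 11 semitones: E–F–F#–G–…–C#–D–D#.
The walk passes from B into C once, so the octave number goes from 4 to 5.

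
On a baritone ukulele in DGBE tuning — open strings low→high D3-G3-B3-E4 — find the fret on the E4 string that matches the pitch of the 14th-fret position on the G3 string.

Fret 14 on G3 is MIDI 55 + 14 = 69 (A4). On the E4 string (open MIDI 64), that pitch is 69 − 64 = fret 5.

5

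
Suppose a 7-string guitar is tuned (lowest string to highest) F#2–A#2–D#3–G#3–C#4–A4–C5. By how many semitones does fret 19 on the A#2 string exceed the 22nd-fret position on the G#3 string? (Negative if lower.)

A#2 at fret 19 → F4 (MIDI 65); G#3 at fret 22 → F#5 (MIDI 78).
65 − 78 = -13, so the two pitches are 13 semitones apart.

-13 semitones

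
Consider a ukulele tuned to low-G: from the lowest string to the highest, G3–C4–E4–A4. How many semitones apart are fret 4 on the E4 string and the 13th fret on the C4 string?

E4 at fret 4 → G#4 (MIDI 68); C4 at fret 13 → C#5 (MIDI 73).
68 − 73 = -5, so the two pitches are 5 semitones apart, with C#5 the higher.

5 semitones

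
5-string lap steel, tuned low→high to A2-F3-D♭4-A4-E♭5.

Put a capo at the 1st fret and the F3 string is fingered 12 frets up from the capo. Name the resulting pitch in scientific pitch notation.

G♭4

The capo raises the open F3 by 1 semitone to G♭3; fretting 12 more gives F3 + 1 + 12 = F3 + 13 semitones = G♭4.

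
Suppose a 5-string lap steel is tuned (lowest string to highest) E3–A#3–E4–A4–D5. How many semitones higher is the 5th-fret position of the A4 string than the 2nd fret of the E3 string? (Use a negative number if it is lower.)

20 semitones

A4 at fret 5 → D5 (MIDI 74); E3 at fret 2 → F#3 (MIDI 54).
74 − 54 = 20, so the two pitches are 20 semitones apart.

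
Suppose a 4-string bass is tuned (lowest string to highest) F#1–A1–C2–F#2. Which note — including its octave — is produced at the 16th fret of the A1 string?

A1 is MIDI 33. Adding 16 gives 49, which is C#3.
(Equivalently spelled Db3.)

C#3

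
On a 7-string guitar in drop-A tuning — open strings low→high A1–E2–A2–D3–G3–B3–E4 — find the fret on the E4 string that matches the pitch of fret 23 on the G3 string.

14

G3 at fret 23 is G3 + 23 semitones = F#5.
The open E4 string is 9 semitones above the open G3, so the same pitch on the E4 string lies at fret 23 − 9 = 14.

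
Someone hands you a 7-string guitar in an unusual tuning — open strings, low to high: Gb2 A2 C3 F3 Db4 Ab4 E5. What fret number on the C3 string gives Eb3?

3

Eb3 is 3 semitones above the open C3 (C–Db–D–Eb), so it sits at fret 3.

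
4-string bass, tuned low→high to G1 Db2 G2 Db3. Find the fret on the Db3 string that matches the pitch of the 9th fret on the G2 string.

G2 at fret 9 is G2 + 9 semitones = E3.
The open Db3 string is 6 semitones above the open G2, so the same pitch on the Db3 string lies at fret 9 − 6 = 3.

3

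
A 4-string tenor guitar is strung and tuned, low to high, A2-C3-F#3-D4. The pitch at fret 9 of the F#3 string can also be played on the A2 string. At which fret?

18

F#3 at fret 9 is F#3 + 9 semitones = D#4.
The open A2 string is 9 semitones below the open F#3, so the same pitch on the A2 string lies at fret 9 + 9 = 18.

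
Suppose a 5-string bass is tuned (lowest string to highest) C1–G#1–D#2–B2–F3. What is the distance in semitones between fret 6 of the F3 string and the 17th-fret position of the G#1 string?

F3 at fret 6 → B3 (MIDI 59); G#1 at fret 17 → C#3 (MIDI 49).
59 − 49 = 10, so the two pitches are 10 semitones apart, with B3 the higher.

10 semitones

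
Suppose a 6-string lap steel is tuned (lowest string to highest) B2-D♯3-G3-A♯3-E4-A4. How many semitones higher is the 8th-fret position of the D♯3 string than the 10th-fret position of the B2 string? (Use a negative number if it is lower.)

D♯3 at fret 8 → B3 (MIDI 59); B2 at fret 10 → A3 (MIDI 57).
59 − 57 = 2, so the two pitches are 2 semitones apart.

2 semitones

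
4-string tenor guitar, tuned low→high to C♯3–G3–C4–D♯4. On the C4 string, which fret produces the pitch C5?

C5 is 12 semitones above the open C4 (C–C#–D–D#–…–A#–B–C), so it sits at fret 12.

12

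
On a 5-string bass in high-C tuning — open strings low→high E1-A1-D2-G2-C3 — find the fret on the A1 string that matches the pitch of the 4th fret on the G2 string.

G2 at fret 4 is G2 + 4 semitones = B2.
The open A1 string is 10 semitones below the open G2, so the same pitch on the A1 string lies at fret 4 + 10 = 14.

14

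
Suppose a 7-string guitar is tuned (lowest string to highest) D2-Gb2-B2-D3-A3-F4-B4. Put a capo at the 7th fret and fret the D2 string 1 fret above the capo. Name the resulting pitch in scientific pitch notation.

Bb2

The capo raises the open D2 by 7 semitones to A2; fretting 1 more gives D2 + 7 + 1 = D2 + 8 semitones = Bb2.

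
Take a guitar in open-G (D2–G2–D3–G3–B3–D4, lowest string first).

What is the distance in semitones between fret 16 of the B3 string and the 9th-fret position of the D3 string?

16 semitones

B3 at fret 16 → D♯5 (MIDI 75); D3 at fret 9 → B3 (MIDI 59).
75 − 59 = 16, so the two pitches are 16 semitones apart, with D♯5 the higher.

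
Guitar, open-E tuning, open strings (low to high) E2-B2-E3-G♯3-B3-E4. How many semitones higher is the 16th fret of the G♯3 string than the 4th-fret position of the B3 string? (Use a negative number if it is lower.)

G♯3 at fret 16 → C5 (MIDI 72); B3 at fret 4 → D♯4 (MIDI 63).
72 − 63 = 9, so the two pitches are 9 semitones apart.

9 semitones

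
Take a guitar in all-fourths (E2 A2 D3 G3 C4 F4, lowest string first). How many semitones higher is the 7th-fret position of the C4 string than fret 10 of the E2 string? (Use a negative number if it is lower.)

C4 at fret 7 → G4 (MIDI 67); E2 at fret 10 → D3 (MIDI 50).
67 − 50 = 17, so the two pitches are 17 semitones apart.

17 semitones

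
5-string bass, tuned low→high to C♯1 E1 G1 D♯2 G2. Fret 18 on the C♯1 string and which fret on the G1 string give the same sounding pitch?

C♯1 at fret 18 is C♯1 + 18 semitones = G2.
The open G1 string is 6 semitones above the open C♯1, so the same pitch on the G1 string lies at fret 18 − 6 = 12.

12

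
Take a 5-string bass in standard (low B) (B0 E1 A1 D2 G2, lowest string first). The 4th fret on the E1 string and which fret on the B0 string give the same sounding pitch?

E1 at fret 4 is E1 + 4 semitones = G#1.
The open B0 string is 5 semitones below the open E1, so the same pitch on the B0 string lies at fret 4 + 5 = 9.

9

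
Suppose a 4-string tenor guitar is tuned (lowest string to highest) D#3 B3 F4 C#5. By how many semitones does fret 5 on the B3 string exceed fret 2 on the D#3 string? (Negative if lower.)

11 semitones

B3 at fret 5 → E4 (MIDI 64); D#3 at fret 2 → F3 (MIDI 53).
64 − 53 = 11, so the two pitches are 11 semitones apart.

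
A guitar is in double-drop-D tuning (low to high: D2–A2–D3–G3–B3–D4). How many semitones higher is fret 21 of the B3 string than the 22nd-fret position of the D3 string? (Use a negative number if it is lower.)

B3 at fret 21 → G#5 (MIDI 80); D3 at fret 22 → C5 (MIDI 72).
80 − 72 = 8, so the two pitches are 8 semitones apart.

8 semitones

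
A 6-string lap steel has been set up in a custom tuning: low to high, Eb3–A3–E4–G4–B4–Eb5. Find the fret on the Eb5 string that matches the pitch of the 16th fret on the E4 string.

E4 at fret 16 is E4 + 16 semitones = Ab5.
The open Eb5 string is 11 semitones above the open E4, so the same pitch on the Eb5 string lies at fret 16 − 11 = 5.

5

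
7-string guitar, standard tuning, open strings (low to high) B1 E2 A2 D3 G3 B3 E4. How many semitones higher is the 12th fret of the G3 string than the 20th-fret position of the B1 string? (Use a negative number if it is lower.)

12 semitones

G3 at fret 12 → G4 (MIDI 67); B1 at fret 20 → G3 (MIDI 55).
67 − 55 = 12, so the two pitches are 12 semitones apart.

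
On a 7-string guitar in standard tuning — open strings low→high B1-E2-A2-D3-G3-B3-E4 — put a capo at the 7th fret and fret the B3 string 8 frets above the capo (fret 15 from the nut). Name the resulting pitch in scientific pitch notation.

D5

The capo raises the open B3 by 7 semitones to F#4; fretting 8 more gives B3 + 7 + 8 = B3 + 15 semitones = D5.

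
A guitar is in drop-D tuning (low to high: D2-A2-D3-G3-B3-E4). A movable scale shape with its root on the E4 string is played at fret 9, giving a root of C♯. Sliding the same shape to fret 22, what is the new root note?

Moving from fret 9 to fret 22 shifts the root by 13 semitones.
C♯ up 13 semitones is D.

D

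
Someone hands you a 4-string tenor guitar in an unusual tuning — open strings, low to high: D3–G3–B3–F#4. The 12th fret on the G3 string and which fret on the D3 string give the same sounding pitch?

17

G3 at fret 12 is G3 + 12 semitones = G4.
The open D3 string is 5 semitones below the open G3, so the same pitch on the D3 string lies at fret 12 + 5 = 17.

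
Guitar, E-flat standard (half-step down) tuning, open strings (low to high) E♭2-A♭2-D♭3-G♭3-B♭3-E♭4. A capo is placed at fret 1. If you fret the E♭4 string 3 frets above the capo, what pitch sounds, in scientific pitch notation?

The capo raises the open E♭4 by 1 semitone to E4; fretting 3 more gives E♭4 + 1 + 3 = E♭4 + 4 semitones = G4.

G4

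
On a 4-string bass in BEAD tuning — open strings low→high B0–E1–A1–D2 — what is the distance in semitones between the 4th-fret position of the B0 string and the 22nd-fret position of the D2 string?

33 semitones

B0 at fret 4 → D#1 (MIDI 27); D2 at fret 22 → C4 (MIDI 60).
27 − 60 = -33, so the two pitches are 33 semitones apart, with C4 the higher.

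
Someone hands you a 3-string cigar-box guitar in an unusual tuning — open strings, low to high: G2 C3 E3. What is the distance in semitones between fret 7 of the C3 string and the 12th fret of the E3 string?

C3 at fret 7 → G3 (MIDI 55); E3 at fret 12 → E4 (MIDI 64).
55 − 64 = -9, so the two pitches are 9 semitones apart, with E4 the higher.

9 semitones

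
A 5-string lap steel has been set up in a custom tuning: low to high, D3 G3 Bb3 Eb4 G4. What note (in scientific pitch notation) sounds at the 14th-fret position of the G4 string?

A5

Each fret is one semitone, so G4 + 14 = A5.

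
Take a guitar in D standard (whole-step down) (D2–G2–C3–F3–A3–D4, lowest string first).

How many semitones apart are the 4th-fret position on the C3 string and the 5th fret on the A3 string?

C3 at fret 4 → E3 (MIDI 52); A3 at fret 5 → D4 (MIDI 62).
52 − 62 = -10, so the two pitches are 10 semitones apart, with D4 the higher.

10 semitones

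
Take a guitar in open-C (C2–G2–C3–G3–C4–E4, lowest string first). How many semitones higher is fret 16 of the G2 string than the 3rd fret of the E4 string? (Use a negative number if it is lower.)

G2 at fret 16 → B3 (MIDI 59); E4 at fret 3 → G4 (MIDI 67).
59 − 67 = -8, so the two pitches are 8 semitones apart.

-8 semitones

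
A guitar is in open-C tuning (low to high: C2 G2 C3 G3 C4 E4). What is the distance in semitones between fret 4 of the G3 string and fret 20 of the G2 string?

4 semitones

G3 at fret 4 → B3 (MIDI 59); G2 at fret 20 → D♯4 (MIDI 63).
59 − 63 = -4, so the two pitches are 4 semitones apart, with D♯4 the higher.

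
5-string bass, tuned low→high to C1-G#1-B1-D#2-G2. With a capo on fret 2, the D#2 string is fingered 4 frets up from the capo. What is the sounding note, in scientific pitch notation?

The capo raises the open D#2 by 2 semitones to F2; fretting 4 more gives D#2 + 2 + 4 = D#2 + 6 semitones = A2.

A2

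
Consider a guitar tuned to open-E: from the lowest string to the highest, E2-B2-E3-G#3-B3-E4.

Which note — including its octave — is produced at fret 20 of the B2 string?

The open B2 string plus 20 semitones: B–C–C#–D–…–F–F#–G.
The walk passes from B into C 2 times, so the octave number goes from 2 to 4.

G4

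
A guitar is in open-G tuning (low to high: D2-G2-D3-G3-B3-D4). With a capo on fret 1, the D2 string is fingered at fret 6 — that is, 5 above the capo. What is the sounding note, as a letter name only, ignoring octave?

The capo raises the open D2 by 1 semitone to D♯2; fretting 5 more gives D2 + 1 + 5 = D2 + 6 semitones, landing on G♯.

G♯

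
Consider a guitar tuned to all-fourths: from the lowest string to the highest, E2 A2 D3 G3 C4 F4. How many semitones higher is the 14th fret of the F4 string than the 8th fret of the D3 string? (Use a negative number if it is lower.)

F4 at fret 14 → G5 (MIDI 79); D3 at fret 8 → A#3 (MIDI 58).
79 − 58 = 21, so the two pitches are 21 semitones apart.

21 semitones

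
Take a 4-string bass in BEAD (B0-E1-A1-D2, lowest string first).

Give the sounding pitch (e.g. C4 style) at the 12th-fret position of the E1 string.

E2

Each fret is one semitone, so E1 + 12 = E2.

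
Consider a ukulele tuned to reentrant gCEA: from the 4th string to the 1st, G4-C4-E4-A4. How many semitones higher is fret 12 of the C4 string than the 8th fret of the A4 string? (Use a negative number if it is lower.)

C4 at fret 12 → C5 (MIDI 72); A4 at fret 8 → F5 (MIDI 77).
72 − 77 = -5, so the two pitches are 5 semitones apart.

-5 semitones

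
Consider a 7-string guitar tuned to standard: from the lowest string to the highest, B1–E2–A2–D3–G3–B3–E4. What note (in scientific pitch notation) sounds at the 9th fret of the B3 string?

G#4

Each fret is one semitone, so B3 + 9 = G#4.
(Equivalently spelled Ab4.)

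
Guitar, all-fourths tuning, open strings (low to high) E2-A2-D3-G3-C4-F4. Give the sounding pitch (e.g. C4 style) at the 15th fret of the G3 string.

A♯4

The open G3 string plus 15 semitones: G–G#–A–A#–…–G#–A–A#.
The walk passes from B into C once, so the octave number goes from 3 to 4.
(Equivalently spelled B♭4.)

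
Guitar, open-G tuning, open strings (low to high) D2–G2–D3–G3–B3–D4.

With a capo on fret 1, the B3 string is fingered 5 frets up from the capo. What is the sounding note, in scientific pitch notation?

F4

The capo raises the open B3 by 1 semitone to C4; fretting 5 more gives B3 + 1 + 5 = B3 + 6 semitones = F4.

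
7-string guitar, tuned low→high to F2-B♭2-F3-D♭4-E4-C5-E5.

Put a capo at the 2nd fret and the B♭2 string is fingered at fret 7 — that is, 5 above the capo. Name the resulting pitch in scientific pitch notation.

The capo raises the open B♭2 by 2 semitones to C3; fretting 5 more gives B♭2 + 2 + 5 = B♭2 + 7 semitones = F3.

F3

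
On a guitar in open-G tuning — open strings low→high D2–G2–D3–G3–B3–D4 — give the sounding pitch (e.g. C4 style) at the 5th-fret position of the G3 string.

G3 is MIDI 55. Adding 5 gives 60, which is C4.

C4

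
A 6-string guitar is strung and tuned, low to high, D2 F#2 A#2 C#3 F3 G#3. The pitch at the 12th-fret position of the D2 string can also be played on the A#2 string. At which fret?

Fret 12 on D2 is MIDI 38 + 12 = 50 (D3). On the A#2 string (open MIDI 46), that pitch is 50 − 46 = fret 4.

4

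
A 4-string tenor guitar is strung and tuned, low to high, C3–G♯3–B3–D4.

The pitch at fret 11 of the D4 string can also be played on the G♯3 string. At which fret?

Fret 11 on D4 is MIDI 62 + 11 = 73 (C♯5). On the G♯3 string (open MIDI 56), that pitch is 73 − 56 = fret 17.

17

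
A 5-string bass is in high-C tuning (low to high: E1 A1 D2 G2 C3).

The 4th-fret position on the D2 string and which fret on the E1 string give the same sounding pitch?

14

Fret 4 on D2 is MIDI 38 + 4 = 42 (F#2). On the E1 string (open MIDI 28), that pitch is 42 − 28 = fret 14.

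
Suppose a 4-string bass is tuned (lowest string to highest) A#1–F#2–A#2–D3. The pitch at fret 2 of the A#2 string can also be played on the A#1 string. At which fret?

A#2 at fret 2 is A#2 + 2 semitones = C3.
The open A#1 string is 12 semitones below the open A#2, so the same pitch on the A#1 string lies at fret 2 + 12 = 14.

14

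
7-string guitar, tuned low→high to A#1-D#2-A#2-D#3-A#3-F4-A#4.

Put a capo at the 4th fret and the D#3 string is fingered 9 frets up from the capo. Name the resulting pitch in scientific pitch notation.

E4

The capo raises the open D#3 by 4 semitones to G3; fretting 9 more gives D#3 + 4 + 9 = D#3 + 13 semitones = E4.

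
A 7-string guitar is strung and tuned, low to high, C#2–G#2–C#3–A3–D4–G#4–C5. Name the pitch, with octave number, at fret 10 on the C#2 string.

The open C#2 string plus 10 semitones: C#–D–D#–E–…–A–A#–B.
No B→C boundary is crossed, so the octave stays at 2.

B2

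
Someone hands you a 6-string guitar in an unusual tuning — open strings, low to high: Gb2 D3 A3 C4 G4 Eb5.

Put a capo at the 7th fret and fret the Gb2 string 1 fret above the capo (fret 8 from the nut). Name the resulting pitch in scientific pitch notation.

The capo raises the open Gb2 by 7 semitones to Db3; fretting 1 more gives Gb2 + 7 + 1 = Gb2 + 8 semitones = D3.

D3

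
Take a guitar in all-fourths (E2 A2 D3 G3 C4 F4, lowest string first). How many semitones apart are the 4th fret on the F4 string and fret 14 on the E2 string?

15 semitones

F4 at fret 4 → A4 (MIDI 69); E2 at fret 14 → F♯3 (MIDI 54).
69 − 54 = 15, so the two pitches are 15 semitones apart, with A4 the higher.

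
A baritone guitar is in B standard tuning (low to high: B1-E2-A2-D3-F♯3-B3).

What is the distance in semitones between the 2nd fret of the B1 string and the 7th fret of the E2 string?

B1 at fret 2 → C♯2 (MIDI 37); E2 at fret 7 → B2 (MIDI 47).
37 − 47 = -10, so the two pitches are 10 semitones apart, with B2 the higher.

10 semitones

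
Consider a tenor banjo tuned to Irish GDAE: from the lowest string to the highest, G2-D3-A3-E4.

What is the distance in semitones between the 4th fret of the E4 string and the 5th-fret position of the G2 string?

20 semitones

E4 at fret 4 → G#4 (MIDI 68); G2 at fret 5 → C3 (MIDI 48).
68 − 48 = 20, so the two pitches are 20 semitones apart, with G#4 the higher.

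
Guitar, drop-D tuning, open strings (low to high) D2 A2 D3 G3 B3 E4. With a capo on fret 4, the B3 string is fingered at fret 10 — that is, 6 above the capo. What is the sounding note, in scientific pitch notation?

The capo raises the open B3 by 4 semitones to D♯4; fretting 6 more gives B3 + 4 + 6 = B3 + 10 semitones = A4.

A4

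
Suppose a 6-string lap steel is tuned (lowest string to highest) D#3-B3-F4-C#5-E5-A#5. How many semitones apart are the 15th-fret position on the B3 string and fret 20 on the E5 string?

22 semitones

B3 at fret 15 → D5 (MIDI 74); E5 at fret 20 → C7 (MIDI 96).
74 − 96 = -22, so the two pitches are 22 semitones apart, with C7 the higher.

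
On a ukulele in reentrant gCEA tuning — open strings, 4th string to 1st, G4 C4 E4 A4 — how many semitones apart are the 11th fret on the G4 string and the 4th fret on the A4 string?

5 semitones

G4 at fret 11 → F#5 (MIDI 78); A4 at fret 4 → C#5 (MIDI 73).
78 − 73 = 5, so the two pitches are 5 semitones apart, with F#5 the higher.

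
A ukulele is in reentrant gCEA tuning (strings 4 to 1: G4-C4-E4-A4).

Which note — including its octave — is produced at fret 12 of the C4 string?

The open C4 string plus 12 semitones: C–C#–D–D#–…–A#–B–C.
The walk passes from B into C once, so the octave number goes from 4 to 5.

C5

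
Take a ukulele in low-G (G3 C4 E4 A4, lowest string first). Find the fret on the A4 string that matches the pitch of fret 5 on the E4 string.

0

E4 at fret 5 is E4 + 5 semitones = A4.
The open A4 string is 5 semitones above the open E4, so the same pitch on the A4 string lies at fret 5 − 5 = 0.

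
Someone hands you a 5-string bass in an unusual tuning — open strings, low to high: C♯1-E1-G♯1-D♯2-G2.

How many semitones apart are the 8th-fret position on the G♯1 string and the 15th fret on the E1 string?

3 semitones

G♯1 at fret 8 → E2 (MIDI 40); E1 at fret 15 → G2 (MIDI 43).
40 − 43 = -3, so the two pitches are 3 semitones apart, with G2 the higher.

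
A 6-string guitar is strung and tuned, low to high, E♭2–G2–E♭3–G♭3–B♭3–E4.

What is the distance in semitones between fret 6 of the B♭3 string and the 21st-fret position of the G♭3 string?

B♭3 at fret 6 → E4 (MIDI 64); G♭3 at fret 21 → E♭5 (MIDI 75).
64 − 75 = -11, so the two pitches are 11 semitones apart, with E♭5 the higher.

11 semitones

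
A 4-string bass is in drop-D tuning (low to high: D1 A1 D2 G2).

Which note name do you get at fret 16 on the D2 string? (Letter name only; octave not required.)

D2 is MIDI 38. Adding 16 gives 54; 54 mod 12 = 6, i.e. F#.
(Equivalently spelled Gb.)

F#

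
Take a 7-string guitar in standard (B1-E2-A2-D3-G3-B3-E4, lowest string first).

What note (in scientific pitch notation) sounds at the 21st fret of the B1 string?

Each fret is one semitone, so B1 + 21 = G♯3.
(Equivalently spelled A♭3.)

G♯3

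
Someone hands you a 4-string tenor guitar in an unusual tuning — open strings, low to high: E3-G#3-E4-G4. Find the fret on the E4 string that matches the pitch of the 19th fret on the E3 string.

7

Fret 19 on E3 is MIDI 52 + 19 = 71 (B4). On the E4 string (open MIDI 64), that pitch is 71 − 64 = fret 7.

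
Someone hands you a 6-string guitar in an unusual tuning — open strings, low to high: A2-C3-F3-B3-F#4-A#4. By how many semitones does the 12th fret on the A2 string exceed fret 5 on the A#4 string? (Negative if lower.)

-18 semitones

A2 at fret 12 → A3 (MIDI 57); A#4 at fret 5 → D#5 (MIDI 75).
57 − 75 = -18, so the two pitches are 18 semitones apart.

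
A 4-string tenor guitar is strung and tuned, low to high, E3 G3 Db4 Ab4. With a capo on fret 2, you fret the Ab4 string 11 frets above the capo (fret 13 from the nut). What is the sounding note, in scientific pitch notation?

The capo raises the open Ab4 by 2 semitones to Bb4; fretting 11 more gives Ab4 + 2 + 11 = Ab4 + 13 semitones = A5.

A5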